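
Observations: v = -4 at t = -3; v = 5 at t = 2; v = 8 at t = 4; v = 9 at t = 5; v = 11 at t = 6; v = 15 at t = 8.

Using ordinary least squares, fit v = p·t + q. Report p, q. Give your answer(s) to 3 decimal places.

Normal-equation sums: Σt·t = 154, Σt = 22, Σ1 = 6.
Moment sums: Σt·v = 285, Σv = 44.
Normal equations: [[154, 22]; [22, 6]]·[p, q]ᵀ = [285, 44]ᵀ.
Eliminating q: 6·(row 1) − 22·(row 2) gives 440·p = 6·285 − 22·44 = 742, so p = 371/220.
Then q = (44 − 22·(371/220))/6 = 23/20.

p = 1.686, q = 1.150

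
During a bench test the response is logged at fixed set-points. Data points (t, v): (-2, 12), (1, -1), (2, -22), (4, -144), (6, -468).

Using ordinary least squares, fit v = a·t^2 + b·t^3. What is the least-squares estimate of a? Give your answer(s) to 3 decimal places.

a = -1.057

Normal-equation sums: Σt^2·t^2 = 1585, Σt^2·t^3 = 8801, Σt^3·t^3 = 50881.
For Xᵀv: Σt^2·v = -19193, Σt^3·v = -110577.
Normal equations: [[1585, 8801]; [8801, 50881]]·[a, b]ᵀ = [-19193, -110577]ᵀ.
det = 1585·50881 − 8801² = 3188784.
a = ((-19193)·50881 − 8801·(-110577))/3188784 = -421357/398598; b = (1585·(-110577) − 8801·(-19193))/3188784 = -793369/398598.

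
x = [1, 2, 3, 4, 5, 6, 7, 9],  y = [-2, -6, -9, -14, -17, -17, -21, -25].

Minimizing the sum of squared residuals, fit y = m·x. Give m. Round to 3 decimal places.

m = -2.968

Normal-equation sums: Σx·x = 221.
Moment sums: Σx·y = -656.
So AᵀA·[m]ᵀ = Aᵀy: [[221]]·[m]ᵀ = [-656]ᵀ.
Hence m = -656 / 221 ≈ -2.96833.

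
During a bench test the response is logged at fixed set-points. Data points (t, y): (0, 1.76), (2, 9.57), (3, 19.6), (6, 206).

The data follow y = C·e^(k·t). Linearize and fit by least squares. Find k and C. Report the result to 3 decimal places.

Taking logs, ln y = k·t + ln C, so regress ln y on t.
Σt = 11.0000, Σ(t)² = 49.0000, Σln y = 11.1274, Σt·ln y = 45.4111.
Equations: 49.0000·k + 11.0000·ln C = 45.4111;  11.0000·k + 4·ln C = 11.1274.
Δ = 49.0000·4 − (11.0000)² = 75.0000; k = (45.4111·4 − 11.0000·11.1274)/75.0000 = 0.78991, ln C = (49.0000·11.1274 − 11.0000·45.4111)/75.0000 = 0.60957, so C = exp(0.60957) = 1.83965.

k = 0.790, C = 1.840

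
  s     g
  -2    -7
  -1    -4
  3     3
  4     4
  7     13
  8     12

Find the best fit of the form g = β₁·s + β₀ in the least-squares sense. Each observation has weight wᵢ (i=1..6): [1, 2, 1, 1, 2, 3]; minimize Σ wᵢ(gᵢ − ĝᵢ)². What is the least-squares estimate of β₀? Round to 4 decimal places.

β₀ = -2.5265

Sums needed: Σwᵢ·s·s = 321, Σwᵢ·s = 41, Σwᵢ·1 = 10.
Right-hand side: Σwᵢ·s·g = 517, Σwᵢ·g = 54.
XᵀWX·[β₁, β₀]ᵀ = XᵀWg becomes [[321, 41]; [41, 10]]·[β₁, β₀]ᵀ = [517, 54]ᵀ.
Eliminating β₀: 10·(row 1) − 41·(row 2) gives 1529·β₁ = 10·517 − 41·54 = 2956, so β₁ = 2956/1529.
Then β₀ = (54 − 41·(2956/1529))/10 = -3863/1529.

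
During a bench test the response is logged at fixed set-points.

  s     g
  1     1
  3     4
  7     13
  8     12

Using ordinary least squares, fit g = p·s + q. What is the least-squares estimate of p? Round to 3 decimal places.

The normal equations are: 123·p + 19·q = 200;  19·p + 4·q = 30.
(Σs·s = 123, Σs = 19, Σ1 = 4, Σs·g = 200, Σg = 30.)
Determinant 123·4 − 19² = 131.
p = (200·4 − 19·30)/131 = 230/131; q = (123·30 − 19·200)/131 = -110/131.

p = 1.756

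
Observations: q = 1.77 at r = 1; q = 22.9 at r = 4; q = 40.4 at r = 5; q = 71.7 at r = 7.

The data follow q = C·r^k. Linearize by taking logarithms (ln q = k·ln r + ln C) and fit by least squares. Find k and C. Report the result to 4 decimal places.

k = 1.9082, C = 1.7523

With ln qᵢ as the transformed response and ln rᵢ as the regressor:
Σln r = 4.9416, Σ(ln r)² = 8.2987, Σln q = 11.6734, Σln r·ln q = 18.6076.
Equations: 8.2987·k + 4.9416·ln C = 18.6076;  4.9416·k + 4·ln C = 11.6734.
Δ = 8.2987·4 − (4.9416)² = 8.7748; k = (18.6076·4 − 4.9416·11.6734)/8.7748 = 1.90823, ln C = (8.2987·11.6734 − 4.9416·18.6076)/8.7748 = 0.56091, so C = exp(0.56091) = 1.75227.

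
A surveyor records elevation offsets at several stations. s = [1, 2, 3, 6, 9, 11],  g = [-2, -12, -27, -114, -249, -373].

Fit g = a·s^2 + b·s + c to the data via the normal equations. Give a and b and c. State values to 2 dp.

a = -2.99, b = -1.23, c = 2.49

The normal system XᵀX·[a, b, c]ᵀ = Xᵀg is [[22596, 2312, 252]; [2312, 252, 32]; [252, 32, 6]]·[a, b, c]ᵀ = [-69699, -7135, -777]ᵀ.
Solving the 3×3 system (Gaussian elimination) gives a = -29833/9988, b = -1113/908, c = 6209/2497.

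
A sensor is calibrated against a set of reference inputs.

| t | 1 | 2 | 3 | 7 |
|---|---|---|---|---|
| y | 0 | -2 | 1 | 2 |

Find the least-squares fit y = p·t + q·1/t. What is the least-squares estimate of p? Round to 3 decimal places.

p = 0.274

The normal equations are: 63·p + 4·q = 13;  4·p + (2437/1764)·q = -8/21.
Determinant 63·(2437/1764) − 4² = 1989/28.
p = (13·(2437/1764) − 4·(-8/21))/(1989/28) = 34369/125307; q = (63·(-8/21) − 4·13)/(1989/28) = -2128/1989.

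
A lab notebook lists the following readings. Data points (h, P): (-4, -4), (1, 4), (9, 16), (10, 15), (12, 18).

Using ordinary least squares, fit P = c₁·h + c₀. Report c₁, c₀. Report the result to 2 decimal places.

The normal equations are: 342·c₁ + 28·c₀ = 530;  28·c₁ + 5·c₀ = 49.
(Σh·h = 342, Σh = 28, Σ1 = 5, Σh·P = 530, ΣP = 49.)
Determinant 342·5 − 28² = 926.
c₁ = (530·5 − 28·49)/926 = 639/463; c₀ = (342·49 − 28·530)/926 = 959/463.

c₁ = 1.38, c₀ = 2.07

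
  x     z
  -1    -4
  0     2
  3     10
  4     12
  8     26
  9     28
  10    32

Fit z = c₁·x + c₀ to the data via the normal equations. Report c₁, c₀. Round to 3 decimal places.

c₁ = 3.139, c₀ = 0.347

Compute the Gram sums: Σx·x = 271, Σx = 33, Σ1 = 7.
Right-hand side: Σx·z = 862, Σz = 106.
Normal equations: [[271, 33]; [33, 7]]·[c₁, c₀]ᵀ = [862, 106]ᵀ.
Determinant 271·7 − 33² = 808.
c₁ = (862·7 − 33·106)/808 = 317/101; c₀ = (271·106 − 33·862)/808 = 35/101.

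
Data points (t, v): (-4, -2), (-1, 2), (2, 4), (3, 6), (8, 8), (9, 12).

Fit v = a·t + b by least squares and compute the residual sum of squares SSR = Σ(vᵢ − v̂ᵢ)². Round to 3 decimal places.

Normal-equation sums: Σt·t = 175, Σt = 17, Σ1 = 6.
For Aᵀv: Σt·v = 204, Σv = 30.
So AᵀA·[a, b]ᵀ = Aᵀv: [[175, 17]; [17, 6]]·[a, b]ᵀ = [204, 30]ᵀ.
det = 175·6 − 17² = 761.
a = (204·6 − 17·30)/761 = 714/761; b = (175·30 − 17·204)/761 = 1782/761.
Residuals: -448/761, 454/761, -166/761, 642/761, -1406/761, 924/761; SSR = 4832/761.

SSR = 6.350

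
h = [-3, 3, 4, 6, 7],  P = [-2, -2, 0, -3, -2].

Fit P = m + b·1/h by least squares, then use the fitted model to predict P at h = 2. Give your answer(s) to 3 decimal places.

Forming AᵀA = [[5, 47/84]; [47/84, 261/784]] and AᵀP = [-9, -11/14]ᵀ gives AᵀA·[m, b]ᵀ = AᵀP.
Eliminating b: (261/784)·(row 1) − (47/84)·(row 2) gives (596/441)·m = (261/784)·(-9) − (47/84)·(-11/14) = -859/336, so m = -18039/9536.
Then b = ((-11/14) − (47/84)·(-18039/9536))/(261/784) = 1953/2384.
At h = 2: P̂ = (-18039/9536)·(1) + (1953/2384)·(1/2) = -14133/9536.

P̂ = -1.482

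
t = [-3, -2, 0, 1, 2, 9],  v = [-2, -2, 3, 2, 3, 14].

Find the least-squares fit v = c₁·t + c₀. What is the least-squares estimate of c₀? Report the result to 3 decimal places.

XᵀX·[c₁, c₀]ᵀ = Xᵀv reads: 99·c₁ + 7·c₀ = 144;  7·c₁ + 6·c₀ = 18.
det = 99·6 − 7² = 545.
c₁ = (144·6 − 7·18)/545 = 738/545; c₀ = (99·18 − 7·144)/545 = 774/545.

c₀ = 1.420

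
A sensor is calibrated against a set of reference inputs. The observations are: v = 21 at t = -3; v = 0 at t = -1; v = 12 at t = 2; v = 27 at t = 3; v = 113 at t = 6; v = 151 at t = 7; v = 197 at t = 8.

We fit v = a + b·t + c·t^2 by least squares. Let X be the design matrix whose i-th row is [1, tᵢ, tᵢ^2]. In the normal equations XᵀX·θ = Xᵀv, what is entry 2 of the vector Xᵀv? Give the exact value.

Entry 2 ↔ basis t, so (Xᵀv)_{2} = Σᵢ (t)·vᵢ = (-3)·(21) + (-1)·(0) + (2)·(12) + (3)·(27) + (6)·(113) + (7)·(151) + (8)·(197) = 3353.

3353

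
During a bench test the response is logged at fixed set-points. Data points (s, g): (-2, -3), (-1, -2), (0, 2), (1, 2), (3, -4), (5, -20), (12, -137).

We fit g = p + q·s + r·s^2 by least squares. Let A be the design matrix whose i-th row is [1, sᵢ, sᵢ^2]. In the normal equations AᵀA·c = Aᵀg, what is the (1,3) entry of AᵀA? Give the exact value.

184

Row 1 ↔ basis 1, column 3 ↔ basis s^2, so (AᵀA)_{1,3} = Σᵢ s^2 = (1)·(4) + (1)·(1) + (1)·(0) + (1)·(1) + (1)·(9) + (1)·(25) + (1)·(144) = 184.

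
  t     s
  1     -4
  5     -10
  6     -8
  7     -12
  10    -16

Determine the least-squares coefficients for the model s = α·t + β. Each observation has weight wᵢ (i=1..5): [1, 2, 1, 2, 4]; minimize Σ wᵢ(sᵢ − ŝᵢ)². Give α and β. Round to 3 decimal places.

α = -1.335, β = -2.522

From the data, Σwᵢ·t·t = 585, Σwᵢ·t = 71, Σwᵢ·1 = 10.
For AᵀWs: Σwᵢ·t·s = -960, Σwᵢ·s = -120.
Eliminating β: 10·(row 1) − 71·(row 2) gives 809·α = 10·(-960) − 71·(-120) = -1080, so α = -1080/809.
Then β = ((-120) − 71·(-1080/809))/10 = -2040/809.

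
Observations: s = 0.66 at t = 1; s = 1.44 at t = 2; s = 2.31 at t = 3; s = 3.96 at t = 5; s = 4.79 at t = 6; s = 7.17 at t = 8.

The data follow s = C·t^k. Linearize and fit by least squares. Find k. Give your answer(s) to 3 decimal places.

k = 1.129

With ln sᵢ as the transformed response and ln tᵢ as the regressor:
AᵀA = [[11.8122, 7.2724]; [7.2724, 6]], rhs = [10.2907, 5.6991]ᵀ  (here Σln t = 7.2724, Σ(ln t)² = 11.8122, Σln s = 5.6991, Σln t·ln s = 10.2907).
Slope k = (n·Σln t·ln s − Σln t·Σln s)/(n·Σ(ln t)² − (Σln t)²) = (6·10.2907 − 7.2724·5.6991)/17.9853 = 1.12861; ln C = (Σln s − k·Σln t)/n = -0.41811.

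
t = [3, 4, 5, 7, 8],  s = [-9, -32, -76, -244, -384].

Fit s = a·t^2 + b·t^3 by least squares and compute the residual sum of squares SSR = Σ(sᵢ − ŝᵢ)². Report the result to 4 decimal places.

SSR = 1.7217

From the data, Σt^2·t^2 = 7459, Σt^2·t^3 = 53967, Σt^3·t^3 = 400243.
For Xᵀs: Σt^2·s = -39025, Σt^3·s = -292091.
Determinant 7459·400243 − 53967² = 72975448.
a = ((-39025)·400243 − 53967·(-292091))/72975448 = 71895961/36487724; b = (7459·(-292091) − 53967·(-39025))/72975448 = -36322297/36487724.
Residuals: 201879/1403374, 28324/154609, -7544731/9121931, 2331509/2606266, -557552/1303133; SSR = 31410025/18243862.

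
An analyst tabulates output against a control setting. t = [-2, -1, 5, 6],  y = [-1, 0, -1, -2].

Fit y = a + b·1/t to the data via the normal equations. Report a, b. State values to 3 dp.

The normal system AᵀA·[a, b]ᵀ = Aᵀy is [[4, -17/15]; [-17/15, 593/450]]·[a, b]ᵀ = [-4, -1/30]ᵀ.
Δ = 4·(593/450) − (-17/15)² = 299/75.
a = ((-4)·(593/450) − (-17/15)·(-1/30))/(299/75) = -2389/1794; b = (4·(-1/30) − (-17/15)·(-4))/(299/75) = -350/299.

a = -1.332, b = -1.171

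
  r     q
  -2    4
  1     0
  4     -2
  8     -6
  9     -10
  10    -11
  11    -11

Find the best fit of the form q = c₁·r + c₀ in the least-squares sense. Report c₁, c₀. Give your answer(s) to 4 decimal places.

c₁ = -1.1858, c₀ = 1.8025

Compute the Gram sums: Σr·r = 387, Σr = 41, Σ1 = 7.
Moment sums: Σr·q = -385, Σq = -36.
Normal equations: [[387, 41]; [41, 7]]·[c₁, c₀]ᵀ = [-385, -36]ᵀ.
Determinant 387·7 − 41² = 1028.
c₁ = ((-385)·7 − 41·(-36))/1028 = -1219/1028; c₀ = (387·(-36) − 41·(-385))/1028 = 1853/1028.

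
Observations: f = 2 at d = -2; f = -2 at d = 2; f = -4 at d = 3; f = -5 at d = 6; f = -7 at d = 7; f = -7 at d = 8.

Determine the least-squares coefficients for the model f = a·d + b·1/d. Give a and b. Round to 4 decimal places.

a = -0.8991, b = -0.9590

Sums needed: Σd·d = 166, Σd·1/d = 6, Σ1/d·1/d = 19049/28224.
Moment sums: Σd·f = -155, Σ1/d·f = -145/24.
Eliminating b: (19049/28224)·(row 1) − 6·(row 2) gives (1073035/14112)·a = (19049/28224)·(-155) − 6·(-145/24) = -1929475/28224, so a = -385895/429214.
Then b = ((-145/24) − 6·(-385895/429214))/(19049/28224) = -205800/214607.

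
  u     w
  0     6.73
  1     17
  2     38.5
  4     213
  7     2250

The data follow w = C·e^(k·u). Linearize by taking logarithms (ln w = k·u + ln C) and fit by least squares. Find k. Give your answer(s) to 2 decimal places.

Let Y = ln w. Fitting Y = k·u + ln C by least squares:
Σu = 14.0000, Σ(u)² = 70.0000, Σln w = 21.4704, Σu·ln w = 85.6105.
Equations: 70.0000·k + 14.0000·ln C = 85.6105;  14.0000·k + 5·ln C = 21.4704.
Slope k = (n·Σu·ln w − Σu·Σln w)/(n·Σ(u)² − (Σu)²) = (5·85.6105 − 14.0000·21.4704)/154.0000 = 0.82770; ln C = (Σln w − k·Σu)/n = 1.97651.

k = 0.83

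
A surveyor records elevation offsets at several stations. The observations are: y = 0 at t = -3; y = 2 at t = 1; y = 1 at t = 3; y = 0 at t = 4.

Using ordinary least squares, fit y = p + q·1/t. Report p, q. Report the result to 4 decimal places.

With design matrix M, MᵀM = [[4, 5/4]; [5/4, 185/144]] and Mᵀy = [3, 7/3]ᵀ.
det = 4·(185/144) − (5/4)² = 515/144.
p = (3·(185/144) − (5/4)·(7/3))/(515/144) = 27/103; q = (4·(7/3) − (5/4)·3)/(515/144) = 804/515.

p = 0.2621, q = 1.5612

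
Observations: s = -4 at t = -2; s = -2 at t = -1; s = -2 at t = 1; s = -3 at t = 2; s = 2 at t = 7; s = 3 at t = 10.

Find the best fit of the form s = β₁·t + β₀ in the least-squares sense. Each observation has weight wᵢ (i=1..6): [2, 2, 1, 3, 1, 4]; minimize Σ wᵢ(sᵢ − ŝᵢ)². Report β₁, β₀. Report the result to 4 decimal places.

The normal equations are: 472·β₁ + 48·β₀ = 134;  48·β₁ + 13·β₀ = -9.
det = 472·13 − 48² = 3832.
β₁ = (134·13 − 48·(-9))/3832 = 1087/1916; β₀ = (472·(-9) − 48·134)/3832 = -1335/479.

β₁ = 0.5673, β₀ = -2.7871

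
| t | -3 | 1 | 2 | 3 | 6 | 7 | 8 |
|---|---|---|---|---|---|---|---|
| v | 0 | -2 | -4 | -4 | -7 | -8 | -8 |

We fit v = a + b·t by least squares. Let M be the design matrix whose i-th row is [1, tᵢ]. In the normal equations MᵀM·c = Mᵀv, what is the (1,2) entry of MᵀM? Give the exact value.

24

Row 1 ↔ basis 1, column 2 ↔ basis t, so (MᵀM)_{1,2} = Σᵢ t = (1)·(-3) + (1)·(1) + (1)·(2) + (1)·(3) + (1)·(6) + (1)·(7) + (1)·(8) = 24.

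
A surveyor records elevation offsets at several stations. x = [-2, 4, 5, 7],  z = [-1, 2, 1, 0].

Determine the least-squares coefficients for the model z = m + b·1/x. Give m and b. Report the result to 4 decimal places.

With design matrix A, AᵀA = [[4, 13/140]; [13/140, 7309/19600]] and Aᵀz = [2, 6/5]ᵀ.
Determinant 4·(7309/19600) − (13/140)² = 29067/19600.
m = (2·(7309/19600) − (13/140)·(6/5))/(29067/19600) = 12434/29067; b = (4·(6/5) − (13/140)·2)/(29067/19600) = 90440/29067.

m = 0.4278, b = 3.1114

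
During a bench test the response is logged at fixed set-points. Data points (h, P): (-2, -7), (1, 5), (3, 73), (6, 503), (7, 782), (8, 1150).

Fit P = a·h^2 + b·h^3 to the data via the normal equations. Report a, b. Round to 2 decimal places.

a = 2.06, b = 1.99

Entries of AᵀA: Σh^2·h^2 = 7891, Σh^2·h^3 = 57563, Σh^3·h^3 = 427243.
For AᵀP: Σh^2·P = 130660, Σh^3·P = 967706.
Eliminating b: 427243·(row 1) − 57563·(row 2) gives 57875544·a = 427243·130660 − 57563·967706 = 119509902, so a = 6639439/3215308.
Then b = (967706 − 57563·(6639439/3215308))/427243 = 6388137/3215308.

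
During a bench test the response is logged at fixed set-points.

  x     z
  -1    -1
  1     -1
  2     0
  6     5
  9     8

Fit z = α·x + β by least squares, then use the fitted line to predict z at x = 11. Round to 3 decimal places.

Entries of AᵀA: Σx·x = 123, Σx = 17, Σ1 = 5.
Moment sums: Σx·z = 102, Σz = 11.
So AᵀA·[α, β]ᵀ = Aᵀz: [[123, 17]; [17, 5]]·[α, β]ᵀ = [102, 11]ᵀ.
Determinant 123·5 − 17² = 326.
α = (102·5 − 17·11)/326 = 323/326; β = (123·11 − 17·102)/326 = -381/326.
At x = 11: ẑ = (323/326)·(11) + (-381/326)·(1) = 1586/163.

ẑ = 9.730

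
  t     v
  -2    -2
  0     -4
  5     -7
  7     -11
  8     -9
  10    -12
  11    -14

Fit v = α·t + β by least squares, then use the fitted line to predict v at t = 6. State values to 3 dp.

v̂ = -8.797

Entries of XᵀX: Σt·t = 363, Σt = 39, Σ1 = 7.
Right-hand side: Σt·v = -454, Σv = -59.
XᵀX·[α, β]ᵀ = Xᵀv becomes [[363, 39]; [39, 7]]·[α, β]ᵀ = [-454, -59]ᵀ.
Eliminating β: 7·(row 1) − 39·(row 2) gives 1020·α = 7·(-454) − 39·(-59) = -877, so α = -877/1020.
Then β = ((-59) − 39·(-877/1020))/7 = -1237/340.
At t = 6: v̂ = (-877/1020)·(6) + (-1237/340)·(1) = -2991/340.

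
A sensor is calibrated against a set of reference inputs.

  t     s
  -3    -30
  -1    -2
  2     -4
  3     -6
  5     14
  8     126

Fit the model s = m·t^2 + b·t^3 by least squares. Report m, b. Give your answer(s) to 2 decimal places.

m = -1.90, b = 0.48

Normal-equation sums: Σt^2·t^2 = 4900, Σt^2·t^3 = 35924, Σt^3·t^3 = 279292.
Moment sums: Σt^2·s = 8072, Σt^3·s = 66880.
XᵀX·[m, b]ᵀ = Xᵀs becomes [[4900, 35924]; [35924, 279292]]·[m, b]ᵀ = [8072, 66880]ᵀ.
Eliminating b: 279292·(row 1) − 35924·(row 2) gives 77997024·m = 279292·8072 − 35924·66880 = -148152096, so m = -514417/270823.
Then b = (66880 − 35924·(-514417/270823))/279292 = 18717/38689.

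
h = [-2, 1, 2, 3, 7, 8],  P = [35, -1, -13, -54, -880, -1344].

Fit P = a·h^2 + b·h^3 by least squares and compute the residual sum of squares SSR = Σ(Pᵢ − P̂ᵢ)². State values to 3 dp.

SSR = 5.763

Sums needed: Σh^2·h^2 = 6611, Σh^2·h^3 = 49819, Σh^3·h^3 = 380651.
For AᵀP: Σh^2·P = -129535, Σh^3·P = -991811.
Δ = 6611·380651 − 49819² = 34551000.
a = ((-129535)·380651 − 49819·(-991811))/34551000 = 2872359/959750; b = (6611·(-991811) − 49819·(-129535))/34551000 = -261511/87250.
Residuals: -455577/479875, -477744/479875, -476609/479875, -4482/479875, 677706/479875, -452512/479875; SSR = 2765342/479875.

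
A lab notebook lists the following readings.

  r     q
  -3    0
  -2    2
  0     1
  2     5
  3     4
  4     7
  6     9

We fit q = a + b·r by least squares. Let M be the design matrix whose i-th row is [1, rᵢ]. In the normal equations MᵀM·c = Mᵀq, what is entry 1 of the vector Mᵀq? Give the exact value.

28

Entry 1 ↔ basis 1, so (Mᵀq)_{1} = Σᵢ qᵢ = (1)·(0) + (1)·(2) + (1)·(1) + (1)·(5) + (1)·(4) + (1)·(7) + (1)·(9) = 28.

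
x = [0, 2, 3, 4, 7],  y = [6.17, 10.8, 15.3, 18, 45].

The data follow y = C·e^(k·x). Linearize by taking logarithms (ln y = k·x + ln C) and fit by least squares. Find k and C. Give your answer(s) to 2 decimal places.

k = 0.28, C = 6.19

With ln yᵢ as the transformed response and xᵢ as the regressor:
Σx = 16.0000, Σ(x)² = 78.0000, Σln y = 13.6241, Σx·ln y = 51.1508.
Equations: 78.0000·k + 16.0000·ln C = 51.1508;  16.0000·k + 5·ln C = 13.6241.
Slope k = (n·Σx·ln y − Σx·Σln y)/(n·Σ(x)² − (Σx)²) = (5·51.1508 − 16.0000·13.6241)/134.0000 = 0.28185; ln C = (Σln y − k·Σx)/n = 1.82291, so C = exp(1.82291) = 6.18984.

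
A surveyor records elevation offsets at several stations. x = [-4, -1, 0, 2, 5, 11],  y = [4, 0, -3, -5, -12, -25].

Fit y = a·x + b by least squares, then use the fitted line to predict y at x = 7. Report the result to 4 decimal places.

From the data, Σx·x = 167, Σx = 13, Σ1 = 6.
Moment sums: Σx·y = -361, Σy = -41.
Δ = 167·6 − 13² = 833.
a = ((-361)·6 − 13·(-41))/833 = -1633/833; b = (167·(-41) − 13·(-361))/833 = -2154/833.
At x = 7: ŷ = (-1633/833)·(7) + (-2154/833)·(1) = -13585/833.

ŷ = -16.3085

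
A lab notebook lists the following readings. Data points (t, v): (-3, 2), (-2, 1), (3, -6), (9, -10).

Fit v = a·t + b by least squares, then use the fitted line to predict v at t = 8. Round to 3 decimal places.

The normal equations are: 103·a + 7·b = -116;  7·a + 4·b = -13.
Δ = 103·4 − 7² = 363.
a = ((-116)·4 − 7·(-13))/363 = -373/363; b = (103·(-13) − 7·(-116))/363 = -527/363.
At t = 8: v̂ = (-373/363)·(8) + (-527/363)·(1) = -3511/363.

v̂ = -9.672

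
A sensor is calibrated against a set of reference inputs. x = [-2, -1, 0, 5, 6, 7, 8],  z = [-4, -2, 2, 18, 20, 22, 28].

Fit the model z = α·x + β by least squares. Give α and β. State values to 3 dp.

α = 3.113, β = 1.771

Sums needed: Σx·x = 179, Σx = 23, Σ1 = 7.
Moment sums: Σx·z = 598, Σz = 84.
Eliminating β: 7·(row 1) − 23·(row 2) gives 724·α = 7·598 − 23·84 = 2254, so α = 1127/362.
Then β = (84 − 23·(1127/362))/7 = 641/362.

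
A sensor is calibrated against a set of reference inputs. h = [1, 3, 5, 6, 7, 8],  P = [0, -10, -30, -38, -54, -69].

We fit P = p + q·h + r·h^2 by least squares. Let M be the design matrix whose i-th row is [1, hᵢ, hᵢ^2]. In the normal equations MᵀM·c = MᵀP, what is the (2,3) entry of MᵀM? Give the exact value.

1224

Row 2 ↔ basis h, column 3 ↔ basis h^2, so (MᵀM)_{2,3} = Σᵢ (h)·(h^2) = (1)·(1) + (3)·(9) + (5)·(25) + (6)·(36) + (7)·(49) + (8)·(64) = 1224.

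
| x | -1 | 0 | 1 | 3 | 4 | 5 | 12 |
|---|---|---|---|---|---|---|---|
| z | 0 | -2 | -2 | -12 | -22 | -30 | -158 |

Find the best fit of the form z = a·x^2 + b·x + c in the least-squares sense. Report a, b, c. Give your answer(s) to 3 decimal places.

Setting ∂/∂a … = 0 gives: 21700·a + 1944·b + 196·c = -23964;  1944·a + 196·b + 24·c = -2172;  196·a + 24·b + 7·c = -226.
(Σx^2·x^2 = 21700, Σx^2·x = 1944, Σx^2 = 196, Σx·x = 196, Σx = 24, Σ1 = 7, Σx^2·z = -23964, Σx·z = -2172, Σz = -226.)
Solving the 3×3 system (Gaussian elimination) gives a = -99881/98679, b = -4531/4699, c = -63022/98679.

a = -1.012, b = -0.964, c = -0.639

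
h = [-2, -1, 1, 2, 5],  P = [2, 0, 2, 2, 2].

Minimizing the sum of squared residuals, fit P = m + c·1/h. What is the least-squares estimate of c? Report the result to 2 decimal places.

XᵀX·[m, c]ᵀ = XᵀP reads: 5·m + (1/5)·c = 8;  (1/5)·m + (127/50)·c = 12/5.
(Σ1 = 5, Σ1/h = 1/5, Σ1/h·1/h = 127/50, ΣP = 8, Σ1/h·P = 12/5.)
Eliminating c: (127/50)·(row 1) − (1/5)·(row 2) gives (633/50)·m = (127/50)·8 − (1/5)·(12/5) = 496/25, so m = 992/633.
Then c = ((12/5) − (1/5)·(992/633))/(127/50) = 520/633.

c = 0.82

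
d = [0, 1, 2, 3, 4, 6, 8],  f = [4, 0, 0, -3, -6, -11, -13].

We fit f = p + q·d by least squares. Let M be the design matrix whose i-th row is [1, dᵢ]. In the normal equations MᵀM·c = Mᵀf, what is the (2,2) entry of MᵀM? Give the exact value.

130

Row 2 ↔ basis d, column 2 ↔ basis d, so (MᵀM)_{2,2} = Σᵢ (d)·(d) = (0)·(0) + (1)·(1) + (2)·(2) + (3)·(3) + (4)·(4) + (6)·(6) + (8)·(8) = 130.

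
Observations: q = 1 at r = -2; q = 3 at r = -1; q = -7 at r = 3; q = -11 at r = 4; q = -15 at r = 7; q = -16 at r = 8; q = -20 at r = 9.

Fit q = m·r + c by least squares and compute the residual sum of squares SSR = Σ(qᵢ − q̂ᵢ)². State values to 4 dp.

Setting ∂/∂m … = 0 gives: 224·m + 28·c = -483;  28·m + 7·c = -65.
(Σr·r = 224, Σr = 28, Σ1 = 7, Σr·q = -483, Σq = -65.)
Determinant 224·7 − 28² = 784.
m = ((-483)·7 − 28·(-65))/784 = -223/112; c = (224·(-65) − 28·(-483))/784 = -37/28.
Residuals: -93/56, 261/112, 33/112, -12/7, 29/112, 5/4, -85/112; SSR = 1503/112.

SSR = 13.4196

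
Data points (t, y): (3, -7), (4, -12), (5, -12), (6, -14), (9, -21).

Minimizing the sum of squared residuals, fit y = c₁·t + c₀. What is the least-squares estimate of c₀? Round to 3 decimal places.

Normal-equation sums: Σt·t = 167, Σt = 27, Σ1 = 5.
Right-hand side: Σt·y = -402, Σy = -66.
Determinant 167·5 − 27² = 106.
c₁ = ((-402)·5 − 27·(-66))/106 = -114/53; c₀ = (167·(-66) − 27·(-402))/106 = -84/53.

c₀ = -1.585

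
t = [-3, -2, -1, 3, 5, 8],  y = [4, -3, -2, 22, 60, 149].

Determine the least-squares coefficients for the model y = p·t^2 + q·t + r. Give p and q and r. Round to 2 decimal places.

p = 2.01, q = 2.96, r = -4.19

Normal-equation sums: Σt^2·t^2 = 4900, Σt^2·t = 628, Σt^2 = 112, Σt·t = 112, Σt = 10, Σ1 = 6.
Right-hand side: Σt^2·y = 11256, Σt·y = 1554, Σy = 230.
AᵀA·[p, q, r]ᵀ = Aᵀy becomes [[4900, 628, 112]; [628, 112, 10]; [112, 10, 6]]·[p, q, r]ᵀ = [11256, 1554, 230]ᵀ.
Row-reducing yields p = 18390/9131, q = 26992/9131, r = -38245/9131.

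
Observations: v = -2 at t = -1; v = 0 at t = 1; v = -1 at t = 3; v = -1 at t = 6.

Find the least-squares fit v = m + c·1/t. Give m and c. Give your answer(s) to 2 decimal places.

Sums needed: Σ1 = 4, Σ1/t = 1/2, Σ1/t·1/t = 77/36.
Moment sums: Σv = -4, Σ1/t·v = 3/2.
So AᵀA·[m, c]ᵀ = Aᵀv: [[4, 1/2]; [1/2, 77/36]]·[m, c]ᵀ = [-4, 3/2]ᵀ.
Eliminating c: (77/36)·(row 1) − (1/2)·(row 2) gives (299/36)·m = (77/36)·(-4) − (1/2)·(3/2) = -335/36, so m = -335/299.
Then c = ((3/2) − (1/2)·(-335/299))/(77/36) = 288/299.

m = -1.12, c = 0.96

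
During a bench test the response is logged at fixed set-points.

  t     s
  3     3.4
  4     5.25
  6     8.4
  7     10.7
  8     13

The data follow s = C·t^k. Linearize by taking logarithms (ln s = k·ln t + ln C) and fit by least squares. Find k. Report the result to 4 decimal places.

Taking logs, ln s = k·ln t + ln C, so regress ln s on ln t.
Σln t = 8.3020, Σ(ln t)² = 14.4498, Σln s = 9.9454, Σln t·ln s = 17.4025.
Normal system: [[14.4498, 8.3020]; [8.3020, 5]]·[k, ln C]ᵀ = [17.4025, 9.9454]ᵀ.
Δ = 14.4498·5 − (8.3020)² = 3.3255; k = (17.4025·5 − 8.3020·9.9454)/3.3255 = 1.33670, ln C = (14.4498·9.9454 − 8.3020·17.4025)/3.3255 = -0.23037.

k = 1.3367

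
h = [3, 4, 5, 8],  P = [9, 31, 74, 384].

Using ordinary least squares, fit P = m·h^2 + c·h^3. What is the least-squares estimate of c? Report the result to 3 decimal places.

c = 1.012

Entries of MᵀM: Σh^2·h^2 = 5058, Σh^2·h^3 = 37160, Σh^3·h^3 = 282594.
Moment sums: Σh^2·P = 27003, Σh^3·P = 208085.
So MᵀM·[m, c]ᵀ = MᵀP: [[5058, 37160]; [37160, 282594]]·[m, c]ᵀ = [27003, 208085]ᵀ.
Δ = 5058·282594 − 37160² = 48494852.
m = (27003·282594 − 37160·208085)/48494852 = -50776409/24247426; c = (5058·208085 − 37160·27003)/48494852 = 24531225/24247426.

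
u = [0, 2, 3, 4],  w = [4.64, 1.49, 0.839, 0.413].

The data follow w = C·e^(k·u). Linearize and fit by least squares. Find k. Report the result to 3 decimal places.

Let Y = ln w. Fitting Y = k·u + ln C by least squares:
Σu = 9.0000, Σ(u)² = 29.0000, Σln w = 0.8736, Σu·ln w = -3.2663.
Equations: 29.0000·k + 9.0000·ln C = -3.2663;  9.0000·k + 4·ln C = 0.8736.
Δ = 29.0000·4 − (9.0000)² = 35.0000; k = (-3.2663·4 − 9.0000·0.8736)/35.0000 = -0.59794, ln C = (29.0000·0.8736 − 9.0000·-3.2663)/35.0000 = 1.56378.

k = -0.598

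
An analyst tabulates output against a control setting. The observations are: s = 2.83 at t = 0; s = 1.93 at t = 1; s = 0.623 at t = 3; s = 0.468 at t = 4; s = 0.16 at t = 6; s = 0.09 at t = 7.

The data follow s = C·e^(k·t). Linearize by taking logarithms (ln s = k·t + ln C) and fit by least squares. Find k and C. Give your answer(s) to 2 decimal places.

k = -0.49, C = 2.98

Let Y = ln s. Fitting Y = k·t + ln C by least squares:
Σt = 21.0000, Σ(t)² = 111.0000, Σln s = -3.7752, Σt·ln s = -31.6504.
Equations: 111.0000·k + 21.0000·ln C = -31.6504;  21.0000·k + 6·ln C = -3.7752.
Δ = 111.0000·6 − (21.0000)² = 225.0000; k = (-31.6504·6 − 21.0000·-3.7752)/225.0000 = -0.49166, ln C = (111.0000·-3.7752 − 21.0000·-31.6504)/225.0000 = 1.09159, so C = exp(1.09159) = 2.97900.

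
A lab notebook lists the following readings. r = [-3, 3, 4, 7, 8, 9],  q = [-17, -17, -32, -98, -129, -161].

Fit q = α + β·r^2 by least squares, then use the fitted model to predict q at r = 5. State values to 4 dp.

q̂ = -49.5559

With design matrix A, AᵀA = [[6, 228]; [228, 13476]] and Aᵀq = [-454, -26917]ᵀ.
Δ = 6·13476 − 228² = 28872.
α = ((-454)·13476 − 228·(-26917))/28872 = 527/802; β = (6·(-26917) − 228·(-454))/28872 = -9665/4812.
At r = 5: q̂ = (527/802)·(1) + (-9665/4812)·(25) = -238463/4812.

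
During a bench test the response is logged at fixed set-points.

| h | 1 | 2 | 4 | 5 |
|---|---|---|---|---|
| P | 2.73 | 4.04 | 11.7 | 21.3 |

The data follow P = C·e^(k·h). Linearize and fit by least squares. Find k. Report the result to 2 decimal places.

Linearized form: ln P = k·h + ln C. From the 4 transformed points,
Over the data: Σh = 12.0000, Σ(h)² = 46.0000, Σln P = 7.9188, Σh·ln P = 28.9287.
Normal system: [[46.0000, 12.0000]; [12.0000, 4]]·[k, ln C]ᵀ = [28.9287, 7.9188]ᵀ.
Δ = 46.0000·4 − (12.0000)² = 40.0000; k = (28.9287·4 − 12.0000·7.9188)/40.0000 = 0.51722, ln C = (46.0000·7.9188 − 12.0000·28.9287)/40.0000 = 0.42806.

k = 0.52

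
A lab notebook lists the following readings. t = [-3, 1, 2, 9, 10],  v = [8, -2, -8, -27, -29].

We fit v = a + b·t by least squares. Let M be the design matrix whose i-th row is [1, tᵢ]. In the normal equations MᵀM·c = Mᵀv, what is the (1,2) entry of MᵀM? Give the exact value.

19

Row 1 ↔ basis 1, column 2 ↔ basis t, so (MᵀM)_{1,2} = Σᵢ t = (1)·(-3) + (1)·(1) + (1)·(2) + (1)·(9) + (1)·(10) = 19.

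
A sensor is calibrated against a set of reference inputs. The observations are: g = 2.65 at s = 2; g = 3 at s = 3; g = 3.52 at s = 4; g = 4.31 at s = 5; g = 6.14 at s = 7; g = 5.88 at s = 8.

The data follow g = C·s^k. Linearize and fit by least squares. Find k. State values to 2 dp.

Linearized form: ln g = k·ln s + ln C. From the 6 transformed points,
Σln s = 8.8128, Σ(ln s)² = 14.3101, Σln g = 8.3790, Σln s·ln g = 13.1937.
Equations: 14.3101·k + 8.8128·ln C = 13.1937;  8.8128·k + 6·ln C = 8.3790.
Slope k = (n·Σln s·ln g − Σln s·Σln g)/(n·Σ(ln s)² − (Σln s)²) = (6·13.1937 − 8.8128·8.3790)/8.1947 = 0.64917; ln C = (Σln g − k·Σln s)/n = 0.44299.

k = 0.65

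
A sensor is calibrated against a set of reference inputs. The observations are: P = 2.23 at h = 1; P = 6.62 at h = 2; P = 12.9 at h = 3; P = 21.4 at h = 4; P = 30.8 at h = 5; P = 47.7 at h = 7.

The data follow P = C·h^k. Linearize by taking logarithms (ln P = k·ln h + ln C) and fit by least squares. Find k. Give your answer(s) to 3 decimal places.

k = 1.601

Let Y = ln P. Fitting Y = k·ln h + ln C by least squares:
XᵀX = [[9.9861, 6.7334]; [6.7334, 6]], rhs = [21.4035, 15.6052]ᵀ  (here Σln h = 6.7334, Σ(ln h)² = 9.9861, Σln P = 15.6052, Σln h·ln P = 21.4035).
Slope k = (n·Σln h·ln P − Σln h·Σln P)/(n·Σ(ln h)² − (Σln h)²) = (6·21.4035 − 6.7334·15.6052)/14.5777 = 1.60141; ln C = (Σln P − k·Σln h)/n = 0.80370.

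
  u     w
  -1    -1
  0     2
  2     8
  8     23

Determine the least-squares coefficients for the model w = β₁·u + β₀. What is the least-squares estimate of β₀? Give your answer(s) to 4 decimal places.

Forming MᵀM = [[69, 9]; [9, 4]] and Mᵀw = [201, 32]ᵀ gives MᵀM·[β₁, β₀]ᵀ = Mᵀw.
det = 69·4 − 9² = 195.
β₁ = (201·4 − 9·32)/195 = 172/65; β₀ = (69·32 − 9·201)/195 = 133/65.

β₀ = 2.0462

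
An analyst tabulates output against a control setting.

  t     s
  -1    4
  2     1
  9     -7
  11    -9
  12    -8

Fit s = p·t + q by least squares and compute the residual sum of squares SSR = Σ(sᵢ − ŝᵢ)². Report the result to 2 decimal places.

Normal-equation sums: Σt·t = 351, Σt = 33, Σ1 = 5.
For Mᵀs: Σt·s = -260, Σs = -19.
Normal equations: [[351, 33]; [33, 5]]·[p, q]ᵀ = [-260, -19]ᵀ.
Δ = 351·5 − 33² = 666.
p = ((-260)·5 − 33·(-19))/666 = -673/666; q = (351·(-19) − 33·(-260))/666 = 637/222.
Residuals: 40/333, 101/666, -86/111, -251/333, 93/74; SSR = 1855/666.

SSR = 2.79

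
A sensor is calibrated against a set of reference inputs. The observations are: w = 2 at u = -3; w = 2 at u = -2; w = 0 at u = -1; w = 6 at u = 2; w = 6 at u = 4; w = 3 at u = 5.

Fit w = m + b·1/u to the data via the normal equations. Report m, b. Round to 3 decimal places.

m = 3.746, b = 3.935

Normal-equation sums: Σ1 = 6, Σ1/u = -53/60, Σ1/u·1/u = 6169/3600.
Moment sums: Σw = 19, Σ1/u·w = 103/30.
So XᵀX·[m, b]ᵀ = Xᵀw: [[6, -53/60]; [-53/60, 6169/3600]]·[m, b]ᵀ = [19, 103/30]ᵀ.
det = 6·(6169/3600) − (-53/60)² = 6841/720.
m = (19·(6169/3600) − (-53/60)·(103/30))/(6841/720) = 128129/34205; b = (6·(103/30) − (-53/60)·19)/(6841/720) = 26916/6841.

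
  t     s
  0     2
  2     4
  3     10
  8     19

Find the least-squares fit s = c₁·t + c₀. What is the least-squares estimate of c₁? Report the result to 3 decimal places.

c₁ = 2.194

Entries of MᵀM: Σt·t = 77, Σt = 13, Σ1 = 4.
Right-hand side: Σt·s = 190, Σs = 35.
Determinant 77·4 − 13² = 139.
c₁ = (190·4 − 13·35)/139 = 305/139; c₀ = (77·35 − 13·190)/139 = 225/139.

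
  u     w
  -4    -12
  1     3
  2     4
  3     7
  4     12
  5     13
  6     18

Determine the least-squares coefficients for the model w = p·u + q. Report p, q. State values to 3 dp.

p = 2.917, q = -0.657

Setting ∂/∂p … = 0 gives: 107·p + 17·q = 301;  17·p + 7·q = 45.
Eliminating q: 7·(row 1) − 17·(row 2) gives 460·p = 7·301 − 17·45 = 1342, so p = 671/230.
Then q = (45 − 17·(671/230))/7 = -151/230.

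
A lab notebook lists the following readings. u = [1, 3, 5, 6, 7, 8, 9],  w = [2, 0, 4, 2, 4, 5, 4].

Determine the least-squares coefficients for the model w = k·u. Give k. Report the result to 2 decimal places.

Normal-equation sums: Σu·u = 265.
Right-hand side: Σu·w = 138.
MᵀM·[k]ᵀ = Mᵀw becomes [[265]]·[k]ᵀ = [138]ᵀ.
Hence k = 138 / 265 ≈ 0.520755.

k = 0.52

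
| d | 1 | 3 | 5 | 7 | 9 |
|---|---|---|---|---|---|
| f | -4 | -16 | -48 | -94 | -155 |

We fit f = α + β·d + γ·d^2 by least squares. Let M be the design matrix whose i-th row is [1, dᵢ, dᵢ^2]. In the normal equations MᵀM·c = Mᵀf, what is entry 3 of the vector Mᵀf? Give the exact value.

-18509

Entry 3 ↔ basis d^2, so (Mᵀf)_{3} = Σᵢ (d^2)·fᵢ = (1)·(-4) + (9)·(-16) + (25)·(-48) + (49)·(-94) + (81)·(-155) = -18509.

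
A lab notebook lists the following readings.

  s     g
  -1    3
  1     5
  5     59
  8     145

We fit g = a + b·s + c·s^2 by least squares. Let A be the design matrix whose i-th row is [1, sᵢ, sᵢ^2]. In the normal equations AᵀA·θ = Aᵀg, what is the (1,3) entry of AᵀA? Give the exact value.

Row 1 ↔ basis 1, column 3 ↔ basis s^2, so (AᵀA)_{1,3} = Σᵢ s^2 = (1)·(1) + (1)·(1) + (1)·(25) + (1)·(64) = 91.

91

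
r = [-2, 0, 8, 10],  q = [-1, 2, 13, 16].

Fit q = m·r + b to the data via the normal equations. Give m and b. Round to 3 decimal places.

Normal-equation sums: Σr·r = 168, Σr = 16, Σ1 = 4.
Moment sums: Σr·q = 266, Σq = 30.
det = 168·4 − 16² = 416.
m = (266·4 − 16·30)/416 = 73/52; b = (168·30 − 16·266)/416 = 49/26.

m = 1.404, b = 1.885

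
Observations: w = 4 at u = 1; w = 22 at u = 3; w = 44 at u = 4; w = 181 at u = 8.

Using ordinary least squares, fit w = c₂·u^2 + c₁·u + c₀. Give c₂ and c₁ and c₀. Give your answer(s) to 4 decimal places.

Setting ∂/∂c₂ … = 0 gives: 4434·c₂ + 604·c₁ + 90·c₀ = 12490;  604·c₂ + 90·c₁ + 16·c₀ = 1694;  90·c₂ + 16·c₁ + 4·c₀ = 251.
(Σu^2·u^2 = 4434, Σu^2·u = 604, Σu^2 = 90, Σu·u = 90, Σu = 16, Σ1 = 4, Σu^2·w = 12490, Σu·w = 1694, Σw = 251.)
Row-reducing yields c₂ = 9545/3098, c₁ = -3680/1549, c₀ = 9077/3098.

c₂ = 3.0810, c₁ = -2.3757, c₀ = 2.9300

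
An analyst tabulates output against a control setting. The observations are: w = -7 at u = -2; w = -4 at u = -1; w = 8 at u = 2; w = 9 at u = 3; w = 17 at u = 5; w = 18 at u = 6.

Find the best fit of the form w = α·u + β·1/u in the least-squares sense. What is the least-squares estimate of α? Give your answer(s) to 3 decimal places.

α = 3.115

The normal equations are: 79·α + 6·β = 254;  6·α + (1511/900)·β = 209/10.
(Σu·u = 79, Σu·1/u = 6, Σ1/u·1/u = 1511/900, Σu·w = 254, Σ1/u·w = 209/10.)
Eliminating β: (1511/900)·(row 1) − 6·(row 2) gives (86969/900)·α = (1511/900)·254 − 6·(209/10) = 135467/450, so α = 270934/86969.
Then β = ((209/10) − 6·(270934/86969))/(1511/900) = 114390/86969.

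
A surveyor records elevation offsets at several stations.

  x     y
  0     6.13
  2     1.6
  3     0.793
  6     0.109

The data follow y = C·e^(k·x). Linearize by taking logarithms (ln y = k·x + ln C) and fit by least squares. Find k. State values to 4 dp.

Linearized form: ln y = k·x + ln C. From the 4 transformed points,
Sums: Σx = 11.0000, Σ(x)² = 49.0000, Σln y = -0.1651, Σx·ln y = -13.0542.
Normal system: [[49.0000, 11.0000]; [11.0000, 4]]·[k, ln C]ᵀ = [-13.0542, -0.1651]ᵀ.
Slope k = (n·Σx·ln y − Σx·Σln y)/(n·Σ(x)² − (Σx)²) = (4·-13.0542 − 11.0000·-0.1651)/75.0000 = -0.67201; ln C = (Σln y − k·Σx)/n = 1.80673.

k = -0.6720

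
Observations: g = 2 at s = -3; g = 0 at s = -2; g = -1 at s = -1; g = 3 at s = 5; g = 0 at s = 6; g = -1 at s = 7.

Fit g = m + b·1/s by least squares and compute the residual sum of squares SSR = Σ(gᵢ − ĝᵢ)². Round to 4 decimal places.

Compute the Gram sums: Σ1 = 6, Σ1/s = -139/105, Σ1/s·1/s = 31957/22050.
Moment sums: Σg = 3, Σ1/s·g = 83/105.
So XᵀX·[m, b]ᵀ = Xᵀg: [[6, -139/105]; [-139/105, 31957/22050]]·[m, b]ᵀ = [3, 83/105]ᵀ.
Determinant 6·(31957/22050) − (-139/105)² = 3062/441.
m = (3·(31957/22050) − (-139/105)·(83/105))/(3062/441) = 23789/30620; b = (6·(83/105) − (-139/105)·3)/(3062/441) = 3843/3062.
Residuals: 50261/30620, -2287/15310, -15979/30620, 12077/6124, -15097/15310, -59899/30620; SSR = 71511/6124.

SSR = 11.6772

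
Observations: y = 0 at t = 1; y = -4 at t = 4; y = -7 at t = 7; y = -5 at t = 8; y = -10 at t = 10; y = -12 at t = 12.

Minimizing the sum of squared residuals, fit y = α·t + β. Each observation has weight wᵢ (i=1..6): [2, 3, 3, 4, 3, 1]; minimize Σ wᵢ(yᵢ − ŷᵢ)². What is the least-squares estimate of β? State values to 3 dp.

β = 0.759

Forming AᵀWA = [[897, 109]; [109, 16]] and AᵀWy = [-799, -95]ᵀ gives AᵀWA·[α, β]ᵀ = AᵀWy.
Determinant 897·16 − 109² = 2471.
α = ((-799)·16 − 109·(-95))/2471 = -347/353; β = (897·(-95) − 109·(-799))/2471 = 268/353.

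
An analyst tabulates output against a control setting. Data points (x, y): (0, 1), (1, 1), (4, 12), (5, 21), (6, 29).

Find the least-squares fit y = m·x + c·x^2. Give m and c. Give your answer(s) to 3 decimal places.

From the data, Σx·x = 78, Σx·x^2 = 406, Σx^2·x^2 = 2178.
For Mᵀy: Σx·y = 328, Σx^2·y = 1762.
det = 78·2178 − 406² = 5048.
m = (328·2178 − 406·1762)/5048 = -247/1262; c = (78·1762 − 406·328)/5048 = 1067/1262.

m = -0.196, c = 0.845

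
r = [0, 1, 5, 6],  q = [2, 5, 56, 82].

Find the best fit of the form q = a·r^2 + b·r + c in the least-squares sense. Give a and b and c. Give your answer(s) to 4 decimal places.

Sums needed: Σr^2·r^2 = 1922, Σr^2·r = 342, Σr^2 = 62, Σr·r = 62, Σr = 12, Σ1 = 4.
And Σr^2·q = 4357, Σr·q = 777, Σq = 145.
So XᵀX·[a, b, c]ᵀ = Xᵀq: [[1922, 342, 62]; [342, 62, 12]; [62, 12, 4]]·[a, b, c]ᵀ = [4357, 777, 145]ᵀ.
Inverting the 3×3 Gram matrix, [a, b, c]ᵀ = [23/10, -42/65, 33/13]ᵀ.

a = 2.3000, b = -0.6462, c = 2.5385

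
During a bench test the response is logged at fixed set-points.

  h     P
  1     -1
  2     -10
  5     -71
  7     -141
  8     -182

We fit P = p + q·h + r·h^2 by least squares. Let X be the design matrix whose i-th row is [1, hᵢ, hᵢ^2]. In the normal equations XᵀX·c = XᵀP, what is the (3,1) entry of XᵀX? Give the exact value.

Row 3 ↔ basis h^2, column 1 ↔ basis 1, so (XᵀX)_{3,1} = Σᵢ h^2 = (1)·(1) + (4)·(1) + (25)·(1) + (49)·(1) + (64)·(1) = 143.

143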